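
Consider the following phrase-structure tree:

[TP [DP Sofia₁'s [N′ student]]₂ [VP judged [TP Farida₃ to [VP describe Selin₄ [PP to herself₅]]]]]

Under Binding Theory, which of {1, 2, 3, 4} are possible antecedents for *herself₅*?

{3, 4}

*herself* is an anaphor, so Principle A applies: it must be bound in its binding domain.
Binding domain of *herself₅*: the embedded TP, whose subject is Farida₃.
*Sofia₁* does not c-command the anaphor → cannot bind it.
*[Sofia₁'s student]₂* c-commands the anaphor but is outside its binding domain → cannot satisfy Principle A.
*Farida₃* c-commands the anaphor within its binding domain → licit binder.
*Selin₄* c-commands the anaphor within its binding domain → licit binder.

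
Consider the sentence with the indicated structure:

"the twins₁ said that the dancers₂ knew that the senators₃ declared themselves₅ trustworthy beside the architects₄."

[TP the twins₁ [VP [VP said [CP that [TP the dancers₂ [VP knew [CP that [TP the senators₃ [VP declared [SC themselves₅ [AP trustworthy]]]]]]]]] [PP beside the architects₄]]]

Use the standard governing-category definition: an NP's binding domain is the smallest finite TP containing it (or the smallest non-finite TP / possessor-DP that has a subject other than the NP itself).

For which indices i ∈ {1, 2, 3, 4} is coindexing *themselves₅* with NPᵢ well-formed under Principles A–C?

{3}

*themselves* is an anaphor, so Principle A applies: it must be bound in its binding domain.
Binding domain of *themselves₅*: the embedded TP, whose subject is the senators₃.
*the twins₁* c-commands the anaphor but is outside its binding domain → cannot satisfy Principle A.
*the dancers₂* c-commands the anaphor but is outside its binding domain → cannot satisfy Principle A.
*the senators₃* c-commands the anaphor within its binding domain → licit binder.
*the architects₄* does not c-command the anaphor → cannot bind it.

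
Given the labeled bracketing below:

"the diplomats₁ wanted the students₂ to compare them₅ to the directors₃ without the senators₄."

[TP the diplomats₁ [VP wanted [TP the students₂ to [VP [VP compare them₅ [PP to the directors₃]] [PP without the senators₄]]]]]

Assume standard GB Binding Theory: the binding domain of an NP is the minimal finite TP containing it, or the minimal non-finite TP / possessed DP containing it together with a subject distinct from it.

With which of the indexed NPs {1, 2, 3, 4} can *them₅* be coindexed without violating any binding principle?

*them* is a pronoun, so Principle B applies: it must be free in its binding domain.
Binding domain of *them₅*: the embedded TP, whose subject is the students₂.
*the diplomats₁* c-commands the pronoun but from outside its binding domain, and is not c-commanded by it → coindexation permitted.
*the students₂* c-commands the pronoun within its binding domain → coindexation would violate Principle B.
*the directors₃*: the pronoun c-commands this R-expression → coindexation would violate Principle C on *the directors₃*.
*the senators₄* and the pronoun do not c-command one another → neither Principle B nor Principle C is at stake; coindexation permitted.

{1, 4}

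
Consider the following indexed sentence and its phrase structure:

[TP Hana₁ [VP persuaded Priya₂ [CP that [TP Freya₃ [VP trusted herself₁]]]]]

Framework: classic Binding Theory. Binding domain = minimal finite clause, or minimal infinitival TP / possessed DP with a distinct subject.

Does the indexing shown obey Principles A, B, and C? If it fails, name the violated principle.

The two coindexed NPs are *Hana₁* and *herself₁*.
*herself₁* is an anaphor. Principle A requires it to be bound within its binding domain — the embedded TP, whose subject is Freya₃.
Within that domain it is c-commanded by *Freya₃*, which does not share its index.
*Hana₁* does c-command the anaphor, but from outside its binding domain.
The anaphor is unbound in its domain → Principle A violation.

Principle A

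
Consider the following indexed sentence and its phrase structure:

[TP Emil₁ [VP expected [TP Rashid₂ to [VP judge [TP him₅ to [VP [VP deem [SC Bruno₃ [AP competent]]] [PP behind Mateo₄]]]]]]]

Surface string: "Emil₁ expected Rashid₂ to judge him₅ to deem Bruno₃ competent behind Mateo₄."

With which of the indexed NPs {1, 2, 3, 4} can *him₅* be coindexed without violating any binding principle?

*him* is a pronoun, so Principle B applies: it must be free in its binding domain.
Binding domain of *him₅*: the embedded TP, whose subject is Rashid₂.
*Emil₁* c-commands the pronoun but from outside its binding domain, and is not c-commanded by it → coindexation permitted.
*Rashid₂* c-commands the pronoun within its binding domain → coindexation would violate Principle B.
*Bruno₃*: the pronoun c-commands this R-expression → coindexation would violate Principle C on *Bruno₃*.
*Mateo₄*: the pronoun c-commands this R-expression → coindexation would violate Principle C on *Mateo₄*.

{1}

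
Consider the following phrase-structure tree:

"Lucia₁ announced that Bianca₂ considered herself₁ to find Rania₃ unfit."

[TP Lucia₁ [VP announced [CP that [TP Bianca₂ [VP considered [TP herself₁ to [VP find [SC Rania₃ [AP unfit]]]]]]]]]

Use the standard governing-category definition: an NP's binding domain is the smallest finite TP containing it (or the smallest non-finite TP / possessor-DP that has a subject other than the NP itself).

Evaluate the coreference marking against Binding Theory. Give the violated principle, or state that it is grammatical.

Principle A

The two coindexed NPs are *Lucia₁* and *herself₁*.
*herself₁* is an anaphor. Principle A requires it to be bound within its binding domain — the embedded TP, whose subject is Bianca₂.
Within that domain it is c-commanded by *Bianca₂*, which does not share its index.
*Lucia₁* does c-command the anaphor, but from outside its binding domain.
The anaphor is unbound in its domain → Principle A violation.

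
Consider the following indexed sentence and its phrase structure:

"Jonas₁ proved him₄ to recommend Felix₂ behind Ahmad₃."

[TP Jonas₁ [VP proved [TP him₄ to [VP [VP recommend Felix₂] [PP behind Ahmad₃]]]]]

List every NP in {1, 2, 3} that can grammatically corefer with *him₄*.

*him* is a pronoun, so Principle B applies: it must be free in its binding domain.
Binding domain of *him₄*: the matrix TP, whose subject is Jonas₁.
*Jonas₁* c-commands the pronoun within its binding domain → coindexation would violate Principle B.
*Felix₂*: the pronoun c-commands this R-expression → coindexation would violate Principle C on *Felix₂*.
*Ahmad₃*: the pronoun c-commands this R-expression → coindexation would violate Principle C on *Ahmad₃*.

none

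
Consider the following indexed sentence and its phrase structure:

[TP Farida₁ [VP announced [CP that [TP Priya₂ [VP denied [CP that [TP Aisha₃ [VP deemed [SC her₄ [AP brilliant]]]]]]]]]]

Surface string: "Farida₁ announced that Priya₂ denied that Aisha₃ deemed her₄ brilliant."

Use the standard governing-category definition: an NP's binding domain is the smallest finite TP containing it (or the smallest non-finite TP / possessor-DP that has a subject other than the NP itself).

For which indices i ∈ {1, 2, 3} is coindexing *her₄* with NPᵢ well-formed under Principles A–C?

*her* is a pronoun, so Principle B applies: it must be free in its binding domain.
Binding domain of *her₄*: the embedded TP, whose subject is Aisha₃.
*Farida₁* c-commands the pronoun but from outside its binding domain, and is not c-commanded by it → coindexation permitted.
*Priya₂* c-commands the pronoun but from outside its binding domain, and is not c-commanded by it → coindexation permitted.
*Aisha₃* c-commands the pronoun within its binding domain → coindexation would violate Principle B.

{1, 2}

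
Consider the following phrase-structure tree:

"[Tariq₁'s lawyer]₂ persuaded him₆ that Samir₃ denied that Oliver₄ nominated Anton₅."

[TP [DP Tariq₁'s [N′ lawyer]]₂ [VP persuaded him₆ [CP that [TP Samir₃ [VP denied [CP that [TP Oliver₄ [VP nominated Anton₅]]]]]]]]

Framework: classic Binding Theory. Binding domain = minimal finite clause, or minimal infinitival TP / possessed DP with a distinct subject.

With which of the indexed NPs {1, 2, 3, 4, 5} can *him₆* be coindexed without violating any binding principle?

{1}

*him* is a pronoun, so Principle B applies: it must be free in its binding domain.
Binding domain of *him₆*: the matrix TP, whose subject is [Tariq₁'s lawyer]₂.
*Tariq₁* and the pronoun do not c-command one another → neither Principle B nor Principle C is at stake; coindexation permitted.
*[Tariq₁'s lawyer]₂* c-commands the pronoun within its binding domain → coindexation would violate Principle B.
*Samir₃*: the pronoun c-commands this R-expression → coindexation would violate Principle C on *Samir₃*.
*Oliver₄*: the pronoun c-commands this R-expression → coindexation would violate Principle C on *Oliver₄*.
*Anton₅*: the pronoun c-commands this R-expression → coindexation would violate Principle C on *Anton₅*.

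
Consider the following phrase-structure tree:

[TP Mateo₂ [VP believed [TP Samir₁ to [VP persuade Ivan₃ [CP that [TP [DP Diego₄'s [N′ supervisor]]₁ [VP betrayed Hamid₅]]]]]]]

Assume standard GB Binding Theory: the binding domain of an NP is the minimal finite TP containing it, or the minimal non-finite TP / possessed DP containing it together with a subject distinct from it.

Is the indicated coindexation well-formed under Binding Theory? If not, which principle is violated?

Principle C

The two coindexed NPs are *[Diego₄'s supervisor]₁* and *Samir₁*.
*[Diego₄'s supervisor]₁* is an R-expression. Principle C requires it to be free everywhere.
*Samir₁* c-commands it and carries the same index.
The R-expression is bound → Principle C violation.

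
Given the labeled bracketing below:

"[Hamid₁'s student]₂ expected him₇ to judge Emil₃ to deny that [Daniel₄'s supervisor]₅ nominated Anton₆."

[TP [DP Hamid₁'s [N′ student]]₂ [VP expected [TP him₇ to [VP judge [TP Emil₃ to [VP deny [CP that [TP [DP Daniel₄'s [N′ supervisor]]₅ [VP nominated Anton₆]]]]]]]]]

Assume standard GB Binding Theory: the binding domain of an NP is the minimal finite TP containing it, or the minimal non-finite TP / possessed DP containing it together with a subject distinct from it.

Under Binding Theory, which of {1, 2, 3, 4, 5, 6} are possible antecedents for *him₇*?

*him* is a pronoun, so Principle B applies: it must be free in its binding domain.
Binding domain of *him₇*: the matrix TP, whose subject is [Hamid₁'s student]₂.
*Hamid₁* and the pronoun do not c-command one another → neither Principle B nor Principle C is at stake; coindexation permitted.
*[Hamid₁'s student]₂* c-commands the pronoun within its binding domain → coindexation would violate Principle B.
*Emil₃*: the pronoun c-commands this R-expression → coindexation would violate Principle C on *Emil₃*.
*Daniel₄*: the pronoun c-commands this R-expression → coindexation would violate Principle C on *Daniel₄*.
*[Daniel₄'s supervisor]₅*: the pronoun c-commands this R-expression → coindexation would violate Principle C on *[Daniel₄'s supervisor]₅*.
*Anton₆*: the pronoun c-commands this R-expression → coindexation would violate Principle C on *Anton₆*.

{1}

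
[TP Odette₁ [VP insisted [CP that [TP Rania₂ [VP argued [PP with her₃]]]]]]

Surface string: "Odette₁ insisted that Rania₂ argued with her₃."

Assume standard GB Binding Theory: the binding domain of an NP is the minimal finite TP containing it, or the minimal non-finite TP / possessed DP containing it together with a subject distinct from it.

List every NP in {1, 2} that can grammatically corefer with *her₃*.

{1}

*her* is a pronoun, so Principle B applies: it must be free in its binding domain.
Binding domain of *her₃*: the embedded TP, whose subject is Rania₂.
*Odette₁* c-commands the pronoun but from outside its binding domain, and is not c-commanded by it → coindexation permitted.
*Rania₂* c-commands the pronoun within its binding domain → coindexation would violate Principle B.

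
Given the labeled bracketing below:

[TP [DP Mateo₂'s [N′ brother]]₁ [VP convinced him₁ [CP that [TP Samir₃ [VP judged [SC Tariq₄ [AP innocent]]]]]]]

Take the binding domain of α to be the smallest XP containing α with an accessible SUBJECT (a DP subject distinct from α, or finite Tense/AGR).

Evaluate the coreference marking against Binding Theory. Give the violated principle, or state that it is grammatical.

Principle B

The two coindexed NPs are *[Mateo₂'s brother]₁* and *him₁*.
*him₁* is a pronoun. Its binding domain is the matrix TP, whose subject is [Mateo₂'s brother]₁.
*[Mateo₂'s brother]₁* c-commands it within that domain and carries the same index.
The pronoun is locally bound → Principle B violation.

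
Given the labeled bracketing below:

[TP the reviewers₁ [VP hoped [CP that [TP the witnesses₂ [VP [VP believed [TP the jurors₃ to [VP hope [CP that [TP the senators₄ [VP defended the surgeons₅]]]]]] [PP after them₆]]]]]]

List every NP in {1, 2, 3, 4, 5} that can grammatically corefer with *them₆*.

*them* is a pronoun, so Principle B applies: it must be free in its binding domain.
Binding domain of *them₆*: the embedded TP, whose subject is the witnesses₂.
*the reviewers₁* c-commands the pronoun but from outside its binding domain, and is not c-commanded by it → coindexation permitted.
*the witnesses₂* c-commands the pronoun within its binding domain → coindexation would violate Principle B.
*the jurors₃* and the pronoun do not c-command one another → neither Principle B nor Principle C is at stake; coindexation permitted.
*the senators₄* and the pronoun do not c-command one another → neither Principle B nor Principle C is at stake; coindexation permitted.
*the surgeons₅* and the pronoun do not c-command one another → neither Principle B nor Principle C is at stake; coindexation permitted.

{1, 3, 4, 5}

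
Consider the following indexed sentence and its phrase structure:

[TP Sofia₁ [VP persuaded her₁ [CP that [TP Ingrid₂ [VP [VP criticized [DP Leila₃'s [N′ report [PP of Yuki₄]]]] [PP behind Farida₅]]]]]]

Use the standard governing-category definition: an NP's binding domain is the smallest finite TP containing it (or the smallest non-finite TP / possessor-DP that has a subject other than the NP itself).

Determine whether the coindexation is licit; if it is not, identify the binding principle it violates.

Principle B

The two coindexed NPs are *Sofia₁* and *her₁*.
*her₁* is a pronoun. Its binding domain is the matrix TP, whose subject is Sofia₁.
*Sofia₁* c-commands it within that domain and carries the same index.
The pronoun is locally bound → Principle B violation.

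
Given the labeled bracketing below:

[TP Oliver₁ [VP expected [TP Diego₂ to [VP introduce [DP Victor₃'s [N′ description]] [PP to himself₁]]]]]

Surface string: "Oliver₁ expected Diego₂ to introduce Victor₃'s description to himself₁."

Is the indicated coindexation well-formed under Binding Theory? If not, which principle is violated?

Principle A

The two coindexed NPs are *Oliver₁* and *himself₁*.
*himself₁* is an anaphor. Principle A requires it to be bound within its binding domain — the embedded TP, whose subject is Diego₂.
Within that domain it is c-commanded by *Diego₂*, which does not share its index.
*Oliver₁* does c-command the anaphor, but from outside its binding domain.
The anaphor is unbound in its domain → Principle A violation.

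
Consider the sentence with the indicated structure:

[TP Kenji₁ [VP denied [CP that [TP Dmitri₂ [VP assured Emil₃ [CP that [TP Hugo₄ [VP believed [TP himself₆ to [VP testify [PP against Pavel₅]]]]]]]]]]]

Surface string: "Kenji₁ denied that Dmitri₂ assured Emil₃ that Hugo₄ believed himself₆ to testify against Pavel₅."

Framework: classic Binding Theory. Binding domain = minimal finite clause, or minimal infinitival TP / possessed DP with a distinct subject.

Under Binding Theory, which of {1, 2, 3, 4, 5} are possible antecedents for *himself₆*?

*himself* is an anaphor, so Principle A applies: it must be bound in its binding domain.
Binding domain of *himself₆*: the embedded TP, whose subject is Hugo₄.
*Kenji₁* c-commands the anaphor but is outside its binding domain → cannot satisfy Principle A.
*Dmitri₂* c-commands the anaphor but is outside its binding domain → cannot satisfy Principle A.
*Emil₃* c-commands the anaphor but is outside its binding domain → cannot satisfy Principle A.
*Hugo₄* c-commands the anaphor within its binding domain → licit binder.
*Pavel₅* does not c-command the anaphor → cannot bind it.

{4}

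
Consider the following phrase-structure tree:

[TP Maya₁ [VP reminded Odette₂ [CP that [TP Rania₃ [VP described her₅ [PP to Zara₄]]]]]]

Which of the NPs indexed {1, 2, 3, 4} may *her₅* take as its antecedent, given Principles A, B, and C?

{1, 2}

*her* is a pronoun, so Principle B applies: it must be free in its binding domain.
Binding domain of *her₅*: the embedded TP, whose subject is Rania₃.
*Maya₁* c-commands the pronoun but from outside its binding domain, and is not c-commanded by it → coindexation permitted.
*Odette₂* c-commands the pronoun but from outside its binding domain, and is not c-commanded by it → coindexation permitted.
*Rania₃* c-commands the pronoun within its binding domain → coindexation would violate Principle B.
*Zara₄*: the pronoun c-commands this R-expression → coindexation would violate Principle C on *Zara₄*.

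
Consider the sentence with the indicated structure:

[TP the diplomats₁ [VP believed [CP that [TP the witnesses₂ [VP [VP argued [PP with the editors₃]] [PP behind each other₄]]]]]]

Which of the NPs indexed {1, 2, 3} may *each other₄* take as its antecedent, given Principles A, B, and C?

{2}

*each other* is an anaphor, so Principle A applies: it must be bound in its binding domain.
Binding domain of *each other₄*: the embedded TP, whose subject is the witnesses₂.
*the diplomats₁* c-commands the anaphor but is outside its binding domain → cannot satisfy Principle A.
*the witnesses₂* c-commands the anaphor within its binding domain → licit binder.
*the editors₃* does not c-command the anaphor → cannot bind it.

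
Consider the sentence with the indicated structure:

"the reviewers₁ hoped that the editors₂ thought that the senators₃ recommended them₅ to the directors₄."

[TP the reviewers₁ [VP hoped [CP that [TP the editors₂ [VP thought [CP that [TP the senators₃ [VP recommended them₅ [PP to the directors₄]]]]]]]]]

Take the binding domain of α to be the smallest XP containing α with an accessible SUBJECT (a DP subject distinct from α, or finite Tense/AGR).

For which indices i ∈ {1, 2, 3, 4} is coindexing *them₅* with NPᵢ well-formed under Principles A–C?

*them* is a pronoun, so Principle B applies: it must be free in its binding domain.
Binding domain of *them₅*: the embedded TP, whose subject is the senators₃.
*the reviewers₁* c-commands the pronoun but from outside its binding domain, and is not c-commanded by it → coindexation permitted.
*the editors₂* c-commands the pronoun but from outside its binding domain, and is not c-commanded by it → coindexation permitted.
*the senators₃* c-commands the pronoun within its binding domain → coindexation would violate Principle B.
*the directors₄*: the pronoun c-commands this R-expression → coindexation would violate Principle C on *the directors₄*.

{1, 2}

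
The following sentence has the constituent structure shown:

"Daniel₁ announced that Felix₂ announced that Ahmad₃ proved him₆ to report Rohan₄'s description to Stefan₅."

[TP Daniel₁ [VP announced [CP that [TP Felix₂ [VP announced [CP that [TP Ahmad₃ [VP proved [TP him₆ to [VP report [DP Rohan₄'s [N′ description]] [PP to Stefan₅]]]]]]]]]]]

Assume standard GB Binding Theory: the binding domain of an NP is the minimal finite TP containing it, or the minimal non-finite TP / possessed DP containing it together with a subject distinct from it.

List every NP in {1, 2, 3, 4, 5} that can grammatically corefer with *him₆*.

*him* is a pronoun, so Principle B applies: it must be free in its binding domain.
Binding domain of *him₆*: the embedded TP, whose subject is Ahmad₃.
*Daniel₁* c-commands the pronoun but from outside its binding domain, and is not c-commanded by it → coindexation permitted.
*Felix₂* c-commands the pronoun but from outside its binding domain, and is not c-commanded by it → coindexation permitted.
*Ahmad₃* c-commands the pronoun within its binding domain → coindexation would violate Principle B.
*Rohan₄*: the pronoun c-commands this R-expression → coindexation would violate Principle C on *Rohan₄*.
*Stefan₅*: the pronoun c-commands this R-expression → coindexation would violate Principle C on *Stefan₅*.

{1, 2}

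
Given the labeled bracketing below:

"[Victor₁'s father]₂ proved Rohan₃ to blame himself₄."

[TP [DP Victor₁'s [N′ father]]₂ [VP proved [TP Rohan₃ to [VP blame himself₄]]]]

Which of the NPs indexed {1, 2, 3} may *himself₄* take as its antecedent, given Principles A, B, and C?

*himself* is an anaphor, so Principle A applies: it must be bound in its binding domain.
Binding domain of *himself₄*: the embedded TP, whose subject is Rohan₃.
*Victor₁* does not c-command the anaphor → cannot bind it.
*[Victor₁'s father]₂* c-commands the anaphor but is outside its binding domain → cannot satisfy Principle A.
*Rohan₃* c-commands the anaphor within its binding domain → licit binder.

{3}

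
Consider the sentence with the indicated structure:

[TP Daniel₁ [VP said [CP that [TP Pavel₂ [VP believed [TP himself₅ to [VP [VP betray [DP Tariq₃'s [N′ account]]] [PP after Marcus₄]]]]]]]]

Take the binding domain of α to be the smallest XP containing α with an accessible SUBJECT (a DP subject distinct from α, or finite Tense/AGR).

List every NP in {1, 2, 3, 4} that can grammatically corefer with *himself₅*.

*himself* is an anaphor, so Principle A applies: it must be bound in its binding domain.
Binding domain of *himself₅*: the embedded TP, whose subject is Pavel₂.
*Daniel₁* c-commands the anaphor but is outside its binding domain → cannot satisfy Principle A.
*Pavel₂* c-commands the anaphor within its binding domain → licit binder.
*Tariq₃* does not c-command the anaphor → cannot bind it.
*Marcus₄* does not c-command the anaphor → cannot bind it.

{2}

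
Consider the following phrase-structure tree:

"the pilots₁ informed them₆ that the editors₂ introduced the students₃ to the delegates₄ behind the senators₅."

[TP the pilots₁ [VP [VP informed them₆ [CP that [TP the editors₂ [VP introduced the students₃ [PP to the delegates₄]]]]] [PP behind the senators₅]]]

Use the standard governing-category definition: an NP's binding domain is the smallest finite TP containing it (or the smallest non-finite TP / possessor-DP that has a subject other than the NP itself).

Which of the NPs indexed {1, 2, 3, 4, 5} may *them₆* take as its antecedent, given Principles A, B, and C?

*them* is a pronoun, so Principle B applies: it must be free in its binding domain.
Binding domain of *them₆*: the matrix TP, whose subject is the pilots₁.
*the pilots₁* c-commands the pronoun within its binding domain → coindexation would violate Principle B.
*the editors₂*: the pronoun c-commands this R-expression → coindexation would violate Principle C on *the editors₂*.
*the students₃*: the pronoun c-commands this R-expression → coindexation would violate Principle C on *the students₃*.
*the delegates₄*: the pronoun c-commands this R-expression → coindexation would violate Principle C on *the delegates₄*.
*the senators₅* and the pronoun do not c-command one another → neither Principle B nor Principle C is at stake; coindexation permitted.

{5}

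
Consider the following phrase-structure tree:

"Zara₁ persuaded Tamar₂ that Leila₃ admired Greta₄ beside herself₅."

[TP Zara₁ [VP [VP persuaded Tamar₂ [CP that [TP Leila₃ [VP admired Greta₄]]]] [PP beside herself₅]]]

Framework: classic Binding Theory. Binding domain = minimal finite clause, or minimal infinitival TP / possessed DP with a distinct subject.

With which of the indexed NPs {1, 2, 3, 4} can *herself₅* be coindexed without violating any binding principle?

*herself* is an anaphor, so Principle A applies: it must be bound in its binding domain.
Binding domain of *herself₅*: the matrix TP, whose subject is Zara₁.
*Zara₁* c-commands the anaphor within its binding domain → licit binder.
*Tamar₂* does not c-command the anaphor → cannot bind it.
*Leila₃* does not c-command the anaphor → cannot bind it.
*Greta₄* does not c-command the anaphor → cannot bind it.

{1}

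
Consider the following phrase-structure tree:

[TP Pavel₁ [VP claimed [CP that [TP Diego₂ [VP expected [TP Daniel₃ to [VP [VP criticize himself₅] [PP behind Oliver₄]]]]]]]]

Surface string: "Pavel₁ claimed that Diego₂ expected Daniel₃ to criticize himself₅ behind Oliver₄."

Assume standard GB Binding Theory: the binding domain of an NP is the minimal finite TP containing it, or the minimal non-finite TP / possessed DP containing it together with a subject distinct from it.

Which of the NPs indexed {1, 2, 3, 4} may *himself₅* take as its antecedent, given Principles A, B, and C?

{3}

*himself* is an anaphor, so Principle A applies: it must be bound in its binding domain.
Binding domain of *himself₅*: the embedded TP, whose subject is Daniel₃.
*Pavel₁* c-commands the anaphor but is outside its binding domain → cannot satisfy Principle A.
*Diego₂* c-commands the anaphor but is outside its binding domain → cannot satisfy Principle A.
*Daniel₃* c-commands the anaphor within its binding domain → licit binder.
*Oliver₄* does not c-command the anaphor → cannot bind it.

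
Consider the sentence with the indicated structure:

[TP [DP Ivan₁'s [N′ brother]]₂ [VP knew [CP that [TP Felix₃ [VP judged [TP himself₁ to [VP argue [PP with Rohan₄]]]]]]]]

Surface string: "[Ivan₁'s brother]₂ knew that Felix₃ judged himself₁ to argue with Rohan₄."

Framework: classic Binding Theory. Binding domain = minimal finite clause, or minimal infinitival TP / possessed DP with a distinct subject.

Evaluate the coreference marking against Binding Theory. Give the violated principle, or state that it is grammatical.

The two coindexed NPs are *Ivan₁* and *himself₁*.
*himself₁* is an anaphor. Principle A requires it to be bound within its binding domain — the embedded TP, whose subject is Felix₃.
Within that domain it is c-commanded by *Felix₃*, which does not share its index.
*Ivan₁* does not c-command the anaphor at all.
The anaphor is unbound in its domain → Principle A violation.

Principle A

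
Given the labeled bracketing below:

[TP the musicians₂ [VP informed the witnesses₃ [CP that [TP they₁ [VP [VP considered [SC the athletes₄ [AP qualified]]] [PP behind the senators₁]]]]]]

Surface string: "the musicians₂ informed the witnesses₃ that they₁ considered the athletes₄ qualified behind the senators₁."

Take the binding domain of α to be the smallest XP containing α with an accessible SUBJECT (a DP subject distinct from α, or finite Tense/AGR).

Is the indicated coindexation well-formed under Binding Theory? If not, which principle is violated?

Principle C

The two coindexed NPs are *they₁* and *the senators₁*.
*the senators₁* is an R-expression. Principle C requires it to be free everywhere.
*they₁* c-commands it and carries the same index.
The R-expression is bound → Principle C violation.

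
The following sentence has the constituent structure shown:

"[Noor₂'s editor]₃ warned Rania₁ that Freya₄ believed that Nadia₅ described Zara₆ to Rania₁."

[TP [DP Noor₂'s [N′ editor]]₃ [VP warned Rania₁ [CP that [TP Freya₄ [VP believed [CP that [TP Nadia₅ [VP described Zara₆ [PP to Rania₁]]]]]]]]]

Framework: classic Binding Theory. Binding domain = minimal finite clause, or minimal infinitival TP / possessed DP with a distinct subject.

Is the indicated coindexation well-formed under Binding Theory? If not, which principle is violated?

The two coindexed NPs are *Rania₁* (the lower occurrence) and *Rania₁* (the higher occurrence).
*Rania₁* (the lower occurrence) is an R-expression. Principle C requires it to be free everywhere.
*Rania₁* (the higher occurrence) c-commands it and carries the same index.
The R-expression is bound → Principle C violation.

Principle C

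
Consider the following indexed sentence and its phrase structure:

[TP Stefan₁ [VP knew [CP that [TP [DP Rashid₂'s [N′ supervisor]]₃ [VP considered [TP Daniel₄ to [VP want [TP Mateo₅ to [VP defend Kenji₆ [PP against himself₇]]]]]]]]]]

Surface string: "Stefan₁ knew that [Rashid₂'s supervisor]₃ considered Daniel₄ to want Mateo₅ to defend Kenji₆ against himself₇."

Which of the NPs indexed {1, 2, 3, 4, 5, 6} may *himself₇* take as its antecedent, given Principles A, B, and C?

{5, 6}

*himself* is an anaphor, so Principle A applies: it must be bound in its binding domain.
Binding domain of *himself₇*: the embedded TP, whose subject is Mateo₅.
*Stefan₁* c-commands the anaphor but is outside its binding domain → cannot satisfy Principle A.
*Rashid₂* does not c-command the anaphor → cannot bind it.
*[Rashid₂'s supervisor]₃* c-commands the anaphor but is outside its binding domain → cannot satisfy Principle A.
*Daniel₄* c-commands the anaphor but is outside its binding domain → cannot satisfy Principle A.
*Mateo₅* c-commands the anaphor within its binding domain → licit binder.
*Kenji₆* c-commands the anaphor within its binding domain → licit binder.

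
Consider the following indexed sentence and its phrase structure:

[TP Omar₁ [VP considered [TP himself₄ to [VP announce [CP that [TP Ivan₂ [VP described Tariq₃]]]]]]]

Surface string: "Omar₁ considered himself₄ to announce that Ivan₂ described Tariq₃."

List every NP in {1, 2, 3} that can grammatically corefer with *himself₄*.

{1}

*himself* is an anaphor, so Principle A applies: it must be bound in its binding domain.
Binding domain of *himself₄*: the matrix TP, whose subject is Omar₁.
*Omar₁* c-commands the anaphor within its binding domain → licit binder.
*Ivan₂* does not c-command the anaphor → cannot bind it.
*Tariq₃* does not c-command the anaphor → cannot bind it.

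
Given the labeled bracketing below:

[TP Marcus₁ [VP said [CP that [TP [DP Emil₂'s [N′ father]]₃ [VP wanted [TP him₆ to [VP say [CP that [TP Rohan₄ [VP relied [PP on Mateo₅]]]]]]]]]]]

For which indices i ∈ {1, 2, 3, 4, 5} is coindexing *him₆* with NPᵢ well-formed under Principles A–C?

*him* is a pronoun, so Principle B applies: it must be free in its binding domain.
Binding domain of *him₆*: the embedded TP, whose subject is [Emil₂'s father]₃.
*Marcus₁* c-commands the pronoun but from outside its binding domain, and is not c-commanded by it → coindexation permitted.
*Emil₂* and the pronoun do not c-command one another → neither Principle B nor Principle C is at stake; coindexation permitted.
*[Emil₂'s father]₃* c-commands the pronoun within its binding domain → coindexation would violate Principle B.
*Rohan₄*: the pronoun c-commands this R-expression → coindexation would violate Principle C on *Rohan₄*.
*Mateo₅*: the pronoun c-commands this R-expression → coindexation would violate Principle C on *Mateo₅*.

{1, 2}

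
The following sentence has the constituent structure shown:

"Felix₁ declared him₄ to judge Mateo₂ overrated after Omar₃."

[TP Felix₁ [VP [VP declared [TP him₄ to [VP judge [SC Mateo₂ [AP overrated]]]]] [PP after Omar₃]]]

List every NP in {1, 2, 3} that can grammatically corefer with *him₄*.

*him* is a pronoun, so Principle B applies: it must be free in its binding domain.
Binding domain of *him₄*: the matrix TP, whose subject is Felix₁.
*Felix₁* c-commands the pronoun within its binding domain → coindexation would violate Principle B.
*Mateo₂*: the pronoun c-commands this R-expression → coindexation would violate Principle C on *Mateo₂*.
*Omar₃* and the pronoun do not c-command one another → neither Principle B nor Principle C is at stake; coindexation permitted.

{3}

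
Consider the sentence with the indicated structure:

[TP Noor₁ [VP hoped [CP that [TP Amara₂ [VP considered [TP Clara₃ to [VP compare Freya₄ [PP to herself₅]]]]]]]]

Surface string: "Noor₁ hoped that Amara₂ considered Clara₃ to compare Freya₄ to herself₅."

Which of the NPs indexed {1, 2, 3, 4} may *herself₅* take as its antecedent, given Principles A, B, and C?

{3, 4}

*herself* is an anaphor, so Principle A applies: it must be bound in its binding domain.
Binding domain of *herself₅*: the embedded TP, whose subject is Clara₃.
*Noor₁* c-commands the anaphor but is outside its binding domain → cannot satisfy Principle A.
*Amara₂* c-commands the anaphor but is outside its binding domain → cannot satisfy Principle A.
*Clara₃* c-commands the anaphor within its binding domain → licit binder.
*Freya₄* c-commands the anaphor within its binding domain → licit binder.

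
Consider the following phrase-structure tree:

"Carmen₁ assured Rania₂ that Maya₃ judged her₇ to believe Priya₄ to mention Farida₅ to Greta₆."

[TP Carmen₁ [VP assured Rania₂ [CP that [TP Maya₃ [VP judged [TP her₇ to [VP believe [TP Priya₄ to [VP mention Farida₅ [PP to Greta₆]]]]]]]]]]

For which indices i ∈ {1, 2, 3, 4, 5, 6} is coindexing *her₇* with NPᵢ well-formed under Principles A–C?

*her* is a pronoun, so Principle B applies: it must be free in its binding domain.
Binding domain of *her₇*: the embedded TP, whose subject is Maya₃.
*Carmen₁* c-commands the pronoun but from outside its binding domain, and is not c-commanded by it → coindexation permitted.
*Rania₂* c-commands the pronoun but from outside its binding domain, and is not c-commanded by it → coindexation permitted.
*Maya₃* c-commands the pronoun within its binding domain → coindexation would violate Principle B.
*Priya₄*: the pronoun c-commands this R-expression → coindexation would violate Principle C on *Priya₄*.
*Farida₅*: the pronoun c-commands this R-expression → coindexation would violate Principle C on *Farida₅*.
*Greta₆*: the pronoun c-commands this R-expression → coindexation would violate Principle C on *Greta₆*.

{1, 2}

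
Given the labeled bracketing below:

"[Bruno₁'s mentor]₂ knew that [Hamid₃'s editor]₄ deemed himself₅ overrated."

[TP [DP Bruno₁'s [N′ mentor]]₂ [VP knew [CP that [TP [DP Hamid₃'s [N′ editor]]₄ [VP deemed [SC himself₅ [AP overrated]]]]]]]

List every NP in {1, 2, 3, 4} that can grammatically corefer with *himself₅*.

{4}

*himself* is an anaphor, so Principle A applies: it must be bound in its binding domain.
Binding domain of *himself₅*: the embedded TP, whose subject is [Hamid₃'s editor]₄.
*Bruno₁* does not c-command the anaphor → cannot bind it.
*[Bruno₁'s mentor]₂* c-commands the anaphor but is outside its binding domain → cannot satisfy Principle A.
*Hamid₃* does not c-command the anaphor → cannot bind it.
*[Hamid₃'s editor]₄* c-commands the anaphor within its binding domain → licit binder.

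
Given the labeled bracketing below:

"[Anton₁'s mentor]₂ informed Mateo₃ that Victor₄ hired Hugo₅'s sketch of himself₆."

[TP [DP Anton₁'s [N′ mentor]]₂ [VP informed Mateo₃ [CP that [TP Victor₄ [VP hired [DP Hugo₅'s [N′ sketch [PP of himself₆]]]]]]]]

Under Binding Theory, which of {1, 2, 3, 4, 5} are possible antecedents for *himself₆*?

{5}

*himself* is an anaphor, so Principle A applies: it must be bound in its binding domain.
Binding domain of *himself₆*: the possessed DP, whose subject is Hugo₅.
*Anton₁* does not c-command the anaphor → cannot bind it.
*[Anton₁'s mentor]₂* c-commands the anaphor but is outside its binding domain → cannot satisfy Principle A.
*Mateo₃* c-commands the anaphor but is outside its binding domain → cannot satisfy Principle A.
*Victor₄* c-commands the anaphor but is outside its binding domain → cannot satisfy Principle A.
*Hugo₅* c-commands the anaphor within its binding domain → licit binder.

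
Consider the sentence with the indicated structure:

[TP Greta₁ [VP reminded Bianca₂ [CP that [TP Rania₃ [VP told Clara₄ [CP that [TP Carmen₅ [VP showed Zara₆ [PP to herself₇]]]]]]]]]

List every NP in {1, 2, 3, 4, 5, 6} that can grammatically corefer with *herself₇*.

{5, 6}

*herself* is an anaphor, so Principle A applies: it must be bound in its binding domain.
Binding domain of *herself₇*: the embedded TP, whose subject is Carmen₅.
*Greta₁* c-commands the anaphor but is outside its binding domain → cannot satisfy Principle A.
*Bianca₂* c-commands the anaphor but is outside its binding domain → cannot satisfy Principle A.
*Rania₃* c-commands the anaphor but is outside its binding domain → cannot satisfy Principle A.
*Clara₄* c-commands the anaphor but is outside its binding domain → cannot satisfy Principle A.
*Carmen₅* c-commands the anaphor within its binding domain → licit binder.
*Zara₆* c-commands the anaphor within its binding domain → licit binder.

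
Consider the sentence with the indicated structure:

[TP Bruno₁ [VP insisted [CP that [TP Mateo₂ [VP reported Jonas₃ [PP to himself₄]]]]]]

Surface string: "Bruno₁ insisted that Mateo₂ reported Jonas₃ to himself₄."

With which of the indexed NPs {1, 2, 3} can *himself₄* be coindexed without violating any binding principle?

*himself* is an anaphor, so Principle A applies: it must be bound in its binding domain.
Binding domain of *himself₄*: the embedded TP, whose subject is Mateo₂.
*Bruno₁* c-commands the anaphor but is outside its binding domain → cannot satisfy Principle A.
*Mateo₂* c-commands the anaphor within its binding domain → licit binder.
*Jonas₃* c-commands the anaphor within its binding domain → licit binder.

{2, 3}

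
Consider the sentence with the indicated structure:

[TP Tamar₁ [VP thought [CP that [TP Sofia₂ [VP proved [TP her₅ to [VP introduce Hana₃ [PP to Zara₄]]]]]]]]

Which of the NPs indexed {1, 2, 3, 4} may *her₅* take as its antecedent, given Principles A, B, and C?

*her* is a pronoun, so Principle B applies: it must be free in its binding domain.
Binding domain of *her₅*: the embedded TP, whose subject is Sofia₂.
*Tamar₁* c-commands the pronoun but from outside its binding domain, and is not c-commanded by it → coindexation permitted.
*Sofia₂* c-commands the pronoun within its binding domain → coindexation would violate Principle B.
*Hana₃*: the pronoun c-commands this R-expression → coindexation would violate Principle C on *Hana₃*.
*Zara₄*: the pronoun c-commands this R-expression → coindexation would violate Principle C on *Zara₄*.

{1}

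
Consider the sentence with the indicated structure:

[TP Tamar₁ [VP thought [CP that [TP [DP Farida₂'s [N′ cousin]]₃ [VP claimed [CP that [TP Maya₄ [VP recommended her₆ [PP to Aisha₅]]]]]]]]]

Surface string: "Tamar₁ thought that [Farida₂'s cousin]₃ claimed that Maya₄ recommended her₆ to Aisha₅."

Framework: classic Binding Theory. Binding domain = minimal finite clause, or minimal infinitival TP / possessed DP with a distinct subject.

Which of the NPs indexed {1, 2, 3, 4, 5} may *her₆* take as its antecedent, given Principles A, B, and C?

*her* is a pronoun, so Principle B applies: it must be free in its binding domain.
Binding domain of *her₆*: the embedded TP, whose subject is Maya₄.
*Tamar₁* c-commands the pronoun but from outside its binding domain, and is not c-commanded by it → coindexation permitted.
*Farida₂* and the pronoun do not c-command one another → neither Principle B nor Principle C is at stake; coindexation permitted.
*[Farida₂'s cousin]₃* c-commands the pronoun but from outside its binding domain, and is not c-commanded by it → coindexation permitted.
*Maya₄* c-commands the pronoun within its binding domain → coindexation would violate Principle B.
*Aisha₅*: the pronoun c-commands this R-expression → coindexation would violate Principle C on *Aisha₅*.

{1, 2, 3}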